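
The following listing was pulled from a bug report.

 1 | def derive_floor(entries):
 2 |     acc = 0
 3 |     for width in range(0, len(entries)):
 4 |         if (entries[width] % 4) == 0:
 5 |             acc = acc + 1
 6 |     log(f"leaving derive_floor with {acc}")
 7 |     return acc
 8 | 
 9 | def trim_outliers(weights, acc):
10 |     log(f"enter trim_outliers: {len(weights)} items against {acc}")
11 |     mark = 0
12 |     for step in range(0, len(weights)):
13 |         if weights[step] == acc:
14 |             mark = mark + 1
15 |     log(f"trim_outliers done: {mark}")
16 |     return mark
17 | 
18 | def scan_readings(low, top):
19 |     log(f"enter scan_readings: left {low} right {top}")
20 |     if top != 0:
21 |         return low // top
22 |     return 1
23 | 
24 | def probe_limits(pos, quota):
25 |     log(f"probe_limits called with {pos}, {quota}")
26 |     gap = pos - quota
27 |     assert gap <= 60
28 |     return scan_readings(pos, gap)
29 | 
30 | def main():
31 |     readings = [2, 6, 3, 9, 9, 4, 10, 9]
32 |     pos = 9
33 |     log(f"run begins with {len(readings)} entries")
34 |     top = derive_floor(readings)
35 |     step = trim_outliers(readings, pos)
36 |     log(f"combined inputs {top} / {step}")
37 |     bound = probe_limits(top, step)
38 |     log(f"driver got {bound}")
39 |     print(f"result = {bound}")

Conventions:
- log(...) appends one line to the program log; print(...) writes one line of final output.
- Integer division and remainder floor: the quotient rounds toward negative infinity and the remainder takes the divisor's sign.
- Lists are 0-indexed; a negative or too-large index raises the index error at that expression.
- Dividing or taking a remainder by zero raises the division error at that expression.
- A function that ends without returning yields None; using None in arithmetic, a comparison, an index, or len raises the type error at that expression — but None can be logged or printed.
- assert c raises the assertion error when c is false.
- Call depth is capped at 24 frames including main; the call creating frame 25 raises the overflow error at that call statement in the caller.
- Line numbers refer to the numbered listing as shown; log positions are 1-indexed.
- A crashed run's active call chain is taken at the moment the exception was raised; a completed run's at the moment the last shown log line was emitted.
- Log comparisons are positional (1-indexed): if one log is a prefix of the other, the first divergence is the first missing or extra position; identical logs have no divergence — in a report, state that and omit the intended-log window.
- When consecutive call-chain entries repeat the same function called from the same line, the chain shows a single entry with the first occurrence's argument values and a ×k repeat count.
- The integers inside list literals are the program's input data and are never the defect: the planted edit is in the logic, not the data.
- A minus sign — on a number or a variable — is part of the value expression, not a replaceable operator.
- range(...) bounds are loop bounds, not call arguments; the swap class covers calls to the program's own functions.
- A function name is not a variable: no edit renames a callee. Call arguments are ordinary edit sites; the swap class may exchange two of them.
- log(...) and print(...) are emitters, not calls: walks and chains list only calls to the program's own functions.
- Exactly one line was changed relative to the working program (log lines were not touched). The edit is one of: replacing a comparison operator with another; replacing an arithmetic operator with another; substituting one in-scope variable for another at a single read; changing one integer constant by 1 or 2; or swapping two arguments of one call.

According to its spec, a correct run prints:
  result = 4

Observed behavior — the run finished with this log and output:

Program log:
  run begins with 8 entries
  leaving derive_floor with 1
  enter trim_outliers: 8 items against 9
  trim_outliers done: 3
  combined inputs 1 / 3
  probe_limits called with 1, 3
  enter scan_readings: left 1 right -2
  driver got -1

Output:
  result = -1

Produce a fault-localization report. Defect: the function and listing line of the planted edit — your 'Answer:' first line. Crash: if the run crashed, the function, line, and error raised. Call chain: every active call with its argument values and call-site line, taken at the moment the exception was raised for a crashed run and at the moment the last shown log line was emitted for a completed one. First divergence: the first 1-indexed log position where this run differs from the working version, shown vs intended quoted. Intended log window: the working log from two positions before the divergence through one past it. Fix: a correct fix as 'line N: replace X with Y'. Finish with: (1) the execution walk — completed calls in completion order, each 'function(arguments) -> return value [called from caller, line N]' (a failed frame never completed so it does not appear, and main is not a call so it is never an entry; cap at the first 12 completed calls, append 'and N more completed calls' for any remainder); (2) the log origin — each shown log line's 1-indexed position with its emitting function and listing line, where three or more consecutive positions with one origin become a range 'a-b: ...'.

Answer: the defect is in derive_floor at line 4.
The tell: Everything matches until log position 2, which reads 'leaving derive_floor with 1' in place of 'leaving derive_floor with 4'.
Call chain: main.
First divergence: position 2 — the shown line 'leaving derive_floor with 1' should read 'leaving derive_floor with 4'.
Intended log window:
  1: run begins with 8 entries
  2: leaving derive_floor with 4
  3: enter trim_outliers: 8 items against 9
Execution walk:
  derive_floor([2, 6, 3, 9, 9, 4, 10, 9]) -> 1  [called from main, line 34]
  trim_outliers([2, 6, 3, 9, 9, 4, 10, 9], 9) -> 3  [called from main, line 35]
  scan_readings(1, -2) -> -1  [called from probe_limits, line 28]
  probe_limits(1, 3) -> -1  [called from main, line 37]
Log origins:
  1 — main, line 33
  2 — derive_floor, line 6
  3 — trim_outliers, line 10
  4 — trim_outliers, line 15
  5 — main, line 36
  6 — probe_limits, line 25
  7 — scan_readings, line 19
  8 — main, line 38
A correct fix: line 4: replace `4` with `2`.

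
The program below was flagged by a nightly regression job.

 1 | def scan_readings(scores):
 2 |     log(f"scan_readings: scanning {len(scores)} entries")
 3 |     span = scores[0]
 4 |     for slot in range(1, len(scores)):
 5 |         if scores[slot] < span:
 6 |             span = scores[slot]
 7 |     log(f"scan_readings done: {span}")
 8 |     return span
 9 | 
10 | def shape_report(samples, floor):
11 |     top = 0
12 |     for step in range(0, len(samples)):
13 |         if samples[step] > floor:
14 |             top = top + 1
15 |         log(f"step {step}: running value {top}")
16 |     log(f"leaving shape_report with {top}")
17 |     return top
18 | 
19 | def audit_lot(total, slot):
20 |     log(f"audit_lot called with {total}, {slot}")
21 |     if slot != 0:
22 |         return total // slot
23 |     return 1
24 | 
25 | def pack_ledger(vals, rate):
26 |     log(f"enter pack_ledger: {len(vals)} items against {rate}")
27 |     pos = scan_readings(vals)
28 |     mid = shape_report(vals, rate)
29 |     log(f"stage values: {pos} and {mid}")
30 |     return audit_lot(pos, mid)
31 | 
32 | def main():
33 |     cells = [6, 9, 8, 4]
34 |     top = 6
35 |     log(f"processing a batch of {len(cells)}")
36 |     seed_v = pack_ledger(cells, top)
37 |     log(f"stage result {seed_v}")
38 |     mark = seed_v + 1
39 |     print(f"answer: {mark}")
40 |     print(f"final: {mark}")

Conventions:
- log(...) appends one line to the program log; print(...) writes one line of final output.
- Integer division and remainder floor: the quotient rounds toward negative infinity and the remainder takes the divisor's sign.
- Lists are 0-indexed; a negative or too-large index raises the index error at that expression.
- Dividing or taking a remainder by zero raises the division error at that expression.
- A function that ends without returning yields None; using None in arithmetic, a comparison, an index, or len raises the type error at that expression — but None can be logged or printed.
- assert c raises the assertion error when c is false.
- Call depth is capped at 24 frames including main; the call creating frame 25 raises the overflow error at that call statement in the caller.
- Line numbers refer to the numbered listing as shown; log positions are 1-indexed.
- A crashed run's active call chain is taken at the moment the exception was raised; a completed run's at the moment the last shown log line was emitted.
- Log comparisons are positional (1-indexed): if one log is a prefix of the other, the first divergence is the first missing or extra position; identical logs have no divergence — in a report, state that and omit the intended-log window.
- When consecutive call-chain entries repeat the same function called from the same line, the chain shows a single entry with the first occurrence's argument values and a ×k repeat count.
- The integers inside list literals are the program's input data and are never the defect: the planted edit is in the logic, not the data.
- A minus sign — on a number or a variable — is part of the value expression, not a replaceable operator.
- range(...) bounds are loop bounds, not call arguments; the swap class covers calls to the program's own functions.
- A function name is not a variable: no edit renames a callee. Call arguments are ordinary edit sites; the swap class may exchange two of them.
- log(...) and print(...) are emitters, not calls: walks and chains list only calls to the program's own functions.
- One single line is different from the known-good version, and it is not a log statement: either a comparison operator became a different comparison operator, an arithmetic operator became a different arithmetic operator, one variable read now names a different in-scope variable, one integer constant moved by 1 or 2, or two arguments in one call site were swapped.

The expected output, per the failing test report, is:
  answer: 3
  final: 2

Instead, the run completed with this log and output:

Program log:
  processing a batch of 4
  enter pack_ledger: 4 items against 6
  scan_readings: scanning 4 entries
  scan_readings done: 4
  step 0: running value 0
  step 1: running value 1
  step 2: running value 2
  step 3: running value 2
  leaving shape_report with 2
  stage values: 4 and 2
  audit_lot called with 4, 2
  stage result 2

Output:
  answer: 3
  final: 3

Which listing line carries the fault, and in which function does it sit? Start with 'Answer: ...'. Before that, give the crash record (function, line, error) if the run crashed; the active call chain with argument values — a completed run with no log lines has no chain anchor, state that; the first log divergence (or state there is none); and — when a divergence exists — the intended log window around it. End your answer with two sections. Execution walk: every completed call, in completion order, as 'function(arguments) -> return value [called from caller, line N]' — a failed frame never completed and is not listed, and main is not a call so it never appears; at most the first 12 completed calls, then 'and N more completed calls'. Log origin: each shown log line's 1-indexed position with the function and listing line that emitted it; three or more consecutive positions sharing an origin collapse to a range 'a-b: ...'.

Answer: the defect is in main at line 40.
Key observation: The logs agree in full; only the final output differs.
Call chain: main.
First divergence: none — the logs agree in full.
Execution walk:
  scan_readings([6, 9, 8, 4]) -> 4  [called from pack_ledger, line 27]
  shape_report([6, 9, 8, 4], 6) -> 2  [called from pack_ledger, line 28]
  audit_lot(4, 2) -> 2  [called from pack_ledger, line 30]
  pack_ledger([6, 9, 8, 4], 6) -> 2  [called from main, line 36]
Origin of each log line:
  1: emitted by main (line 35)
  2: emitted by pack_ledger (line 26)
  3: emitted by scan_readings (line 2)
  4: emitted by scan_readings (line 7)
  5-8: emitted by shape_report (line 15)
  9: emitted by shape_report (line 16)
  10: emitted by pack_ledger (line 29)
  11: emitted by audit_lot (line 20)
  12: emitted by main (line 37)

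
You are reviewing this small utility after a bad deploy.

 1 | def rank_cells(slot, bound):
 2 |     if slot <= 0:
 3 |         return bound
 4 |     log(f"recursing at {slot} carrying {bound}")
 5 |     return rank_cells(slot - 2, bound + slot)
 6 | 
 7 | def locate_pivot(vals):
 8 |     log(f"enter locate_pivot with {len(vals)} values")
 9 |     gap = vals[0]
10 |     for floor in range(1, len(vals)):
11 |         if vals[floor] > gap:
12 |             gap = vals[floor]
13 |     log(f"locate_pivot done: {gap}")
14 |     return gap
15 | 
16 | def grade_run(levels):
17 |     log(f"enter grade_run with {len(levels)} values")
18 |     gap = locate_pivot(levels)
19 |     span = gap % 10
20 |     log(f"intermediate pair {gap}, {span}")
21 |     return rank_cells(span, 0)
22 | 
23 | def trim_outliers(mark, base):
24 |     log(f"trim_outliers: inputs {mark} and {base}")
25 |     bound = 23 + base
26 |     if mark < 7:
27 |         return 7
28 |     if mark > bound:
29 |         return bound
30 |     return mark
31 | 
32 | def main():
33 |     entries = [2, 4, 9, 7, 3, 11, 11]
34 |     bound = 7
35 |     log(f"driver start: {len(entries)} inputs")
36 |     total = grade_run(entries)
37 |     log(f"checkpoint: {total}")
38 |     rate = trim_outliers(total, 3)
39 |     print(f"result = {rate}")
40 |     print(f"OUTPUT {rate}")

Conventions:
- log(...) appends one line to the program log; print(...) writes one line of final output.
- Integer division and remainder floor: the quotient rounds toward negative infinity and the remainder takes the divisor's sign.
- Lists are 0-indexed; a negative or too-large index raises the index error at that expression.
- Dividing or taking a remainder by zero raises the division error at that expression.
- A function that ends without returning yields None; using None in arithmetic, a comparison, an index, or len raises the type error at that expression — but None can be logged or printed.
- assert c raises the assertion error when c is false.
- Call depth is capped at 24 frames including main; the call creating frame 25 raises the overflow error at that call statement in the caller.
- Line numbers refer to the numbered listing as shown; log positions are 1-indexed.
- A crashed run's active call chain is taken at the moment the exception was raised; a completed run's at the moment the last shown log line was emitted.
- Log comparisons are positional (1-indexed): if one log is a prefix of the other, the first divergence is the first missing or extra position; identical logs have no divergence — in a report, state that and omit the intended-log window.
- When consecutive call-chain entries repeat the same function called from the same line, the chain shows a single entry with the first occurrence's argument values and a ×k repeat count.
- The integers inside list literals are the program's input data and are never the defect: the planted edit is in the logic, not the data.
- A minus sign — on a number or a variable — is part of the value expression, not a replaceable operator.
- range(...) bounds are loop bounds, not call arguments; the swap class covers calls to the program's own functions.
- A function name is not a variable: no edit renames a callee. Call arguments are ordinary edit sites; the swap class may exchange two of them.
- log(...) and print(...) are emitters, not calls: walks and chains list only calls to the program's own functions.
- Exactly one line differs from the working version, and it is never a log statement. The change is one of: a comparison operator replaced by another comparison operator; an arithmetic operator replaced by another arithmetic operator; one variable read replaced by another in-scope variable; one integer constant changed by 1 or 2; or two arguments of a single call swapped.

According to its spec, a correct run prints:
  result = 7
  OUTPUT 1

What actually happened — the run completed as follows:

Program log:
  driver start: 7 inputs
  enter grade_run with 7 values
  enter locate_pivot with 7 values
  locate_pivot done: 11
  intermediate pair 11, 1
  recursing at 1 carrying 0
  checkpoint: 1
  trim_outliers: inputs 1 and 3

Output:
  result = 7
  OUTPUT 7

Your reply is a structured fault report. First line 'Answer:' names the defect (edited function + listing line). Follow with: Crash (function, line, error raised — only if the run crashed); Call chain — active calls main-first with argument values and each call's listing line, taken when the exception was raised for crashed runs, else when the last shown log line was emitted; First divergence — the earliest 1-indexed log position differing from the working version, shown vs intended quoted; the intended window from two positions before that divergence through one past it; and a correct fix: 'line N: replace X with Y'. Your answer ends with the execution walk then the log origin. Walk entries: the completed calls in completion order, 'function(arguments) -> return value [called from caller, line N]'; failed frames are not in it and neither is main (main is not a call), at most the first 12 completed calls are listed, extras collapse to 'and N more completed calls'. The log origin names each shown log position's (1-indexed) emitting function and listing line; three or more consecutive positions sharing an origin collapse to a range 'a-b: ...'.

Answer: the defect is in main at line 40.
The tell: Every logged value matches the working version; the printed result is what differs.
Call chain: main -> trim_outliers(1, 3) (called at line 38).
First divergence: none — the logs agree in full.
Execution walk:
  locate_pivot([2, 4, 9, 7, 3, 11, 11]) -> 11  [called from grade_run, line 18]
  rank_cells(-1, 1) -> 1  [called from rank_cells, line 5]
  rank_cells(1, 0) -> 1  [called from grade_run, line 21]
  grade_run([2, 4, 9, 7, 3, 11, 11]) -> 1  [called from main, line 36]
  trim_outliers(1, 3) -> 7  [called from main, line 38]
Log origins:
  1 — main, line 35
  2 — grade_run, line 17
  3 — locate_pivot, line 8
  4 — locate_pivot, line 13
  5 — grade_run, line 20
  6 — rank_cells, line 4
  7 — main, line 37
  8 — trim_outliers, line 24
A correct fix: line 40: replace `rate` with `total`.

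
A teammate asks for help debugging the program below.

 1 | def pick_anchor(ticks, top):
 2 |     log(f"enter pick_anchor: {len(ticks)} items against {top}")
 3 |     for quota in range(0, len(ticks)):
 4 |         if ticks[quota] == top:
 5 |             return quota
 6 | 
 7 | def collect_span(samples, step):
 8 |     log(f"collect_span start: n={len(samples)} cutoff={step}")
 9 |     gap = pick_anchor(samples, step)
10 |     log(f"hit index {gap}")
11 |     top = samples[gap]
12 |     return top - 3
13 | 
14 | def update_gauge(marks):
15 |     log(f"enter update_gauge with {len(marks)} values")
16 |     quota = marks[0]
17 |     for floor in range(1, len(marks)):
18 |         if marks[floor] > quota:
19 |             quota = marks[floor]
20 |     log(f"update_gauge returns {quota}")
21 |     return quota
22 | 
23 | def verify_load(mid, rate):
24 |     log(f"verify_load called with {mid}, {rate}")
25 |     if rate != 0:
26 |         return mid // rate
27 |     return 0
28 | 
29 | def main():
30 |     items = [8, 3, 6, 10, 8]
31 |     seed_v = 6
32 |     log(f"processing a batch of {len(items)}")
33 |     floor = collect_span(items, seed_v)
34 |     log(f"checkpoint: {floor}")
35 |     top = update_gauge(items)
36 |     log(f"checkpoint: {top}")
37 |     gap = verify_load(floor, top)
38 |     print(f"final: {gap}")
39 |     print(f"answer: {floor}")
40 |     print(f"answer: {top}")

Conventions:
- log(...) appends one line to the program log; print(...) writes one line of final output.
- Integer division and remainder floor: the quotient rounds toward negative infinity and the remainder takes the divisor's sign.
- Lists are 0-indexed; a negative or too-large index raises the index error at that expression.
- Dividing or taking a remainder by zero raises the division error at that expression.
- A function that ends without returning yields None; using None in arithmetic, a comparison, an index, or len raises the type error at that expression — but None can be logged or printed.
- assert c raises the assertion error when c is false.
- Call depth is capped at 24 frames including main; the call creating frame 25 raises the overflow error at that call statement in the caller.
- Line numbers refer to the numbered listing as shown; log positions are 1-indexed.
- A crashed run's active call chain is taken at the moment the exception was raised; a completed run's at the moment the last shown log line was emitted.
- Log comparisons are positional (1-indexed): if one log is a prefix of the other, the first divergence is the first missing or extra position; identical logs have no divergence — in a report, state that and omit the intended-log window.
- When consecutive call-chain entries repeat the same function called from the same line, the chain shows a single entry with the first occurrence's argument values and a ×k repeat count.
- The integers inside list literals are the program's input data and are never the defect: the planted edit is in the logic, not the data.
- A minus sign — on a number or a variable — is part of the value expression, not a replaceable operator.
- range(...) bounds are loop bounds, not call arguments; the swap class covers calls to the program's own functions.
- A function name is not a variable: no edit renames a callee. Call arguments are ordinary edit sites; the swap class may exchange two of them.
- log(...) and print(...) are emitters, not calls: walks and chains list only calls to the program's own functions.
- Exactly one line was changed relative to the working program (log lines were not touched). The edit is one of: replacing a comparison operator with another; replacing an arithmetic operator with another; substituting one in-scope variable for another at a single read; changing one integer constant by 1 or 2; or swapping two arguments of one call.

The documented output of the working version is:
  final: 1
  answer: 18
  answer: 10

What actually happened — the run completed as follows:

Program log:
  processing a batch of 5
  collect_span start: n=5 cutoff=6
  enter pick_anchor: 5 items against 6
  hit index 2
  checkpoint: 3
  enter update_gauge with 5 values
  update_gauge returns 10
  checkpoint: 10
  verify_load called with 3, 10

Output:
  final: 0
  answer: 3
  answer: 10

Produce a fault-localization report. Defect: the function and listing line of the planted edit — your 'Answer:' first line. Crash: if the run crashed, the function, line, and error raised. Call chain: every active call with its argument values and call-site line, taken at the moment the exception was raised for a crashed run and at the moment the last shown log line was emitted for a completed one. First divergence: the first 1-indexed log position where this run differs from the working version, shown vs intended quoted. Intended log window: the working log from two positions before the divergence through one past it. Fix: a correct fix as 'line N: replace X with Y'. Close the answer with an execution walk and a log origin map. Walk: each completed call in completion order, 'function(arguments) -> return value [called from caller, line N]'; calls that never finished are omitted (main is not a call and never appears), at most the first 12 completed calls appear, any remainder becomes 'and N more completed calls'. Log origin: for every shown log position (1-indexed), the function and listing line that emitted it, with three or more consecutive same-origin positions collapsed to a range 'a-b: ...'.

Answer: the defect is in collect_span at line 12.
Key fact: At log position 5 the runs split — shown 'checkpoint: 3', but the working version logs 'checkpoint: 18'.
Call chain: main -> verify_load(3, 10) (called at line 37).
First divergence: position 5; shown 'checkpoint: 3' vs intended 'checkpoint: 18'.
Intended log window:
  3: enter pick_anchor: 5 items against 6
  4: hit index 2
  5: checkpoint: 18
  6: enter update_gauge with 5 values
Execution walk:
  pick_anchor([8, 3, 6, 10, 8], 6) -> 2  [called from collect_span, line 9]
  collect_span([8, 3, 6, 10, 8], 6) -> 3  [called from main, line 33]
  update_gauge([8, 3, 6, 10, 8]) -> 10  [called from main, line 35]
  verify_load(3, 10) -> 0  [called from main, line 37]
Log origins:
  1: from main, line 32
  2: from collect_span, line 8
  3: from pick_anchor, line 2
  4: from collect_span, line 10
  5: from main, line 34
  6: from update_gauge, line 15
  7: from update_gauge, line 20
  8: from main, line 36
  9: from verify_load, line 24
A correct fix: line 12: replace `-` with `*`.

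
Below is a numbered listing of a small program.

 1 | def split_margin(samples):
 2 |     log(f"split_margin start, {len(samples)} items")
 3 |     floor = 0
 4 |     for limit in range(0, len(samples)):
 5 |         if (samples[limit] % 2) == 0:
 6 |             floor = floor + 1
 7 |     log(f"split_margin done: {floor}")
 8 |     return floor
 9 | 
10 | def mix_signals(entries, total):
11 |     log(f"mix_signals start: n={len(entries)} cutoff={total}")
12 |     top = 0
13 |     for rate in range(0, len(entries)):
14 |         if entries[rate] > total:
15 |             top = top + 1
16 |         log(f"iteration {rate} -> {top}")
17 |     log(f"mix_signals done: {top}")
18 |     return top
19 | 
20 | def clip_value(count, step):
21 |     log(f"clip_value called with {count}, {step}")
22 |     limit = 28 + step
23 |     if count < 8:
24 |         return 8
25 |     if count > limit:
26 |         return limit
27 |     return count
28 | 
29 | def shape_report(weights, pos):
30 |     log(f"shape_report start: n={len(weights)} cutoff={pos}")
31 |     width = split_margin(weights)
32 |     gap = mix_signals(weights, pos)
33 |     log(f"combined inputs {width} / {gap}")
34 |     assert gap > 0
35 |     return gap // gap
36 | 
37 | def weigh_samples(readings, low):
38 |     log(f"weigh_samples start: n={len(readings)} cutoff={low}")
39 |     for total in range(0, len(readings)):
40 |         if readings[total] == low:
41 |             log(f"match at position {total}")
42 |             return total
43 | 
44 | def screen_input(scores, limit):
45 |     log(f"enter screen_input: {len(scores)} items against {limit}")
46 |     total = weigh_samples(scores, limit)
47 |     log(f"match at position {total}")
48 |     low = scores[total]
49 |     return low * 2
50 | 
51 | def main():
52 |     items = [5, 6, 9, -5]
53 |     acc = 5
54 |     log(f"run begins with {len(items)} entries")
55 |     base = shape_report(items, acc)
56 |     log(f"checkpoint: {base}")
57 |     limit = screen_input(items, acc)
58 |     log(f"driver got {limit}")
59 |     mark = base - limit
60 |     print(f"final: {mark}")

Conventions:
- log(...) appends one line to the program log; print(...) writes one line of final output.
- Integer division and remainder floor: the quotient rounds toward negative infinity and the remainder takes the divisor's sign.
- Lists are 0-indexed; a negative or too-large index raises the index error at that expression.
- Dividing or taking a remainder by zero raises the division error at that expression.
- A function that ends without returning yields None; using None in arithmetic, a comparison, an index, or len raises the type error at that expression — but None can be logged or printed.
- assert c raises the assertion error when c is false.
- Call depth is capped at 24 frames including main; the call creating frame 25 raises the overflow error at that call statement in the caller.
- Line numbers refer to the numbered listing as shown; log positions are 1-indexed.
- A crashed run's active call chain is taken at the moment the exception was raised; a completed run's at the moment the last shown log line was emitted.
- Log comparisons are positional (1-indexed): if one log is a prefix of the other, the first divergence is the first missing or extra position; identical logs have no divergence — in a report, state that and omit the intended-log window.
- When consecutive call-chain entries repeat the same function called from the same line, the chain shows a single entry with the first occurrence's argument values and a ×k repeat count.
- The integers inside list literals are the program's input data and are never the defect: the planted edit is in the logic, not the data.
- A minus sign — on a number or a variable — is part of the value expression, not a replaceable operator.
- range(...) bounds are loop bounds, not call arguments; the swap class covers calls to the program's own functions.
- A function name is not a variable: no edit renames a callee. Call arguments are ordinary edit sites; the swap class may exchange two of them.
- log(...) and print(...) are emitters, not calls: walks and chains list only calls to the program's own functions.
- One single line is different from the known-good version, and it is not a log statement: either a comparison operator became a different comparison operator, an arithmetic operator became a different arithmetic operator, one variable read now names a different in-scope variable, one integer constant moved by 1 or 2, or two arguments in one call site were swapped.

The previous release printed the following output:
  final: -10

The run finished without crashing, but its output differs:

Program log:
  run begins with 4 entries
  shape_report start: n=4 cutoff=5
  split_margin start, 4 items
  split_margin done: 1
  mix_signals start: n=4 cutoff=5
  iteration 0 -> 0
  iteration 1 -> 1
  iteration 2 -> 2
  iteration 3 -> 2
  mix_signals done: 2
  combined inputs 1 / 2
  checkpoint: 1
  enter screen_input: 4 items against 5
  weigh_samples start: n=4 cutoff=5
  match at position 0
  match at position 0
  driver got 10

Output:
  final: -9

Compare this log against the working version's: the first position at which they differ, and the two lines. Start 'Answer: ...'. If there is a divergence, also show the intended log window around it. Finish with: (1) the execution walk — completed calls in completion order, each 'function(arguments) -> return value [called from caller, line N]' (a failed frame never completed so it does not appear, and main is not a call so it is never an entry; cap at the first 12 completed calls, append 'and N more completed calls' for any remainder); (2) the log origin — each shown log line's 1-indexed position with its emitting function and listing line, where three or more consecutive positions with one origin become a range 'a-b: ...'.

Answer: at position 12 the run shows 'checkpoint: 1' where the working version logs 'checkpoint: 0'.
Intended log window:
  10: mix_signals done: 2
  11: combined inputs 1 / 2
  12: checkpoint: 0
  13: enter screen_input: 4 items against 5
Execution walk:
  split_margin([5, 6, 9, -5]) -> 1  [called from shape_report, line 31]
  mix_signals([5, 6, 9, -5], 5) -> 2  [called from shape_report, line 32]
  shape_report([5, 6, 9, -5], 5) -> 1  [called from main, line 55]
  weigh_samples([5, 6, 9, -5], 5) -> 0  [called from screen_input, line 46]
  screen_input([5, 6, 9, -5], 5) -> 10  [called from main, line 57]
Log origins:
  1: emitted by main (line 54)
  2: emitted by shape_report (line 30)
  3: emitted by split_margin (line 2)
  4: emitted by split_margin (line 7)
  5: emitted by mix_signals (line 11)
  6-9: emitted by mix_signals (line 16)
  10: emitted by mix_signals (line 17)
  11: emitted by shape_report (line 33)
  12: emitted by main (line 56)
  13: emitted by screen_input (line 45)
  14: emitted by weigh_samples (line 38)
  15: emitted by weigh_samples (line 41)
  16: emitted by screen_input (line 47)
  17: emitted by main (line 58)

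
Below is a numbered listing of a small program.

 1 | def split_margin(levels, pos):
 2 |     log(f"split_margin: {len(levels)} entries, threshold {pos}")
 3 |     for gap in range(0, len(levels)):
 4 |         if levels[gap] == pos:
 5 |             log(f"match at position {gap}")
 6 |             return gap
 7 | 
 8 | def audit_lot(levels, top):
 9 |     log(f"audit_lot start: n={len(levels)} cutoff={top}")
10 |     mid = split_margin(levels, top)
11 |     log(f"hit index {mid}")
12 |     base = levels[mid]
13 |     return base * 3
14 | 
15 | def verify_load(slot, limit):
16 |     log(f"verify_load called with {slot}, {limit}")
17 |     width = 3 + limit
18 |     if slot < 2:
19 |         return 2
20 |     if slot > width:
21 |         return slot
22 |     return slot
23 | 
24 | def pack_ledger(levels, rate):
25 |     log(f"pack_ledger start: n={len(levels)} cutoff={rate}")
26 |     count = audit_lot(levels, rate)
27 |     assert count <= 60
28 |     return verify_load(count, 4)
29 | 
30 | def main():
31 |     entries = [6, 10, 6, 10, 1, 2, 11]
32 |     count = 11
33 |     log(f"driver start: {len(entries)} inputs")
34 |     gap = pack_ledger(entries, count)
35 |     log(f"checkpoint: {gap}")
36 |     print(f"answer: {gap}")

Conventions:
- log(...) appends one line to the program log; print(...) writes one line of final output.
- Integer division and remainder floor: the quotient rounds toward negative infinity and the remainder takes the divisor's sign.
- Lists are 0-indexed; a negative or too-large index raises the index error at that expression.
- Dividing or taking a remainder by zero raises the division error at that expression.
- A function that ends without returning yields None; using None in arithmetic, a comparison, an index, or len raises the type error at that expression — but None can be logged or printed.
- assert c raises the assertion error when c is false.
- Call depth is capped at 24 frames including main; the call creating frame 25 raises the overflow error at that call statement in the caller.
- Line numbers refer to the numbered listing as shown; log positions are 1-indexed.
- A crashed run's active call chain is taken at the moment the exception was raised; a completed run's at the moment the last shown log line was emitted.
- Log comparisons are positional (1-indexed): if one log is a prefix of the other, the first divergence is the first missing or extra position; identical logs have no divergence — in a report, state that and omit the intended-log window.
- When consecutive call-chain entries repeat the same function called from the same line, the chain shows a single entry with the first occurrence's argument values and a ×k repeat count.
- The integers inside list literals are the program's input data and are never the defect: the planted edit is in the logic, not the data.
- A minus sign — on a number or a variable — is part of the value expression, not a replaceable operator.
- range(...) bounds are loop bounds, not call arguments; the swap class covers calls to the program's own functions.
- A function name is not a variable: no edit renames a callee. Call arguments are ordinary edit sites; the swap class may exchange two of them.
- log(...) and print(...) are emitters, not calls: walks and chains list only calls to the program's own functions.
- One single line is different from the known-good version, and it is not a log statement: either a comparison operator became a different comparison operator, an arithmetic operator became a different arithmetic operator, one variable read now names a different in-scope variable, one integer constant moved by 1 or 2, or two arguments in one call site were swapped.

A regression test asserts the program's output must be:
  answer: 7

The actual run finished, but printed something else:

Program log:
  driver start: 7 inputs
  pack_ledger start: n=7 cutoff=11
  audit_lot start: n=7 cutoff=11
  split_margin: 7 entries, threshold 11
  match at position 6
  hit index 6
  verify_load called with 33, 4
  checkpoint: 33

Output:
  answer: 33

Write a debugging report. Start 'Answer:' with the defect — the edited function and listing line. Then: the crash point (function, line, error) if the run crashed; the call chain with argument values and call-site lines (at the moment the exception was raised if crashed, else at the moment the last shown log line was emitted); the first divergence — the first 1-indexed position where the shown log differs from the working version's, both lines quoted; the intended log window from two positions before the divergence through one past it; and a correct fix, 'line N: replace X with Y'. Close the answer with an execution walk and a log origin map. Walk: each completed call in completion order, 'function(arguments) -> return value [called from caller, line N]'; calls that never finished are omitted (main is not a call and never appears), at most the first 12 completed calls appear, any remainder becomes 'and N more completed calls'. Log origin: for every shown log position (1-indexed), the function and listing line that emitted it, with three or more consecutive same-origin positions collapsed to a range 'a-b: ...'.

Answer: the defect is in verify_load at line 21.
The tell: The log first diverges at position 8: the faulty run prints 'checkpoint: 33' where the working version prints 'checkpoint: 7'.
Call chain: main.
First divergence: at position 8 the run shows 'checkpoint: 33' where the working version logs 'checkpoint: 7'.
Intended log window:
  6: hit index 6
  7: verify_load called with 33, 4
  8: checkpoint: 7
Execution walk:
  split_margin([6, 10, 6, 10, 1, 2, 11], 11) -> 6  [called from audit_lot, line 10]
  audit_lot([6, 10, 6, 10, 1, 2, 11], 11) -> 33  [called from pack_ledger, line 26]
  verify_load(33, 4) -> 33  [called from pack_ledger, line 28]
  pack_ledger([6, 10, 6, 10, 1, 2, 11], 11) -> 33  [called from main, line 34]
Origin of each log line:
  1: from main, line 33
  2: from pack_ledger, line 25
  3: from audit_lot, line 9
  4: from split_margin, line 2
  5: from split_margin, line 5
  6: from audit_lot, line 11
  7: from verify_load, line 16
  8: from main, line 35
A correct fix: line 21: replace `slot` with `width`.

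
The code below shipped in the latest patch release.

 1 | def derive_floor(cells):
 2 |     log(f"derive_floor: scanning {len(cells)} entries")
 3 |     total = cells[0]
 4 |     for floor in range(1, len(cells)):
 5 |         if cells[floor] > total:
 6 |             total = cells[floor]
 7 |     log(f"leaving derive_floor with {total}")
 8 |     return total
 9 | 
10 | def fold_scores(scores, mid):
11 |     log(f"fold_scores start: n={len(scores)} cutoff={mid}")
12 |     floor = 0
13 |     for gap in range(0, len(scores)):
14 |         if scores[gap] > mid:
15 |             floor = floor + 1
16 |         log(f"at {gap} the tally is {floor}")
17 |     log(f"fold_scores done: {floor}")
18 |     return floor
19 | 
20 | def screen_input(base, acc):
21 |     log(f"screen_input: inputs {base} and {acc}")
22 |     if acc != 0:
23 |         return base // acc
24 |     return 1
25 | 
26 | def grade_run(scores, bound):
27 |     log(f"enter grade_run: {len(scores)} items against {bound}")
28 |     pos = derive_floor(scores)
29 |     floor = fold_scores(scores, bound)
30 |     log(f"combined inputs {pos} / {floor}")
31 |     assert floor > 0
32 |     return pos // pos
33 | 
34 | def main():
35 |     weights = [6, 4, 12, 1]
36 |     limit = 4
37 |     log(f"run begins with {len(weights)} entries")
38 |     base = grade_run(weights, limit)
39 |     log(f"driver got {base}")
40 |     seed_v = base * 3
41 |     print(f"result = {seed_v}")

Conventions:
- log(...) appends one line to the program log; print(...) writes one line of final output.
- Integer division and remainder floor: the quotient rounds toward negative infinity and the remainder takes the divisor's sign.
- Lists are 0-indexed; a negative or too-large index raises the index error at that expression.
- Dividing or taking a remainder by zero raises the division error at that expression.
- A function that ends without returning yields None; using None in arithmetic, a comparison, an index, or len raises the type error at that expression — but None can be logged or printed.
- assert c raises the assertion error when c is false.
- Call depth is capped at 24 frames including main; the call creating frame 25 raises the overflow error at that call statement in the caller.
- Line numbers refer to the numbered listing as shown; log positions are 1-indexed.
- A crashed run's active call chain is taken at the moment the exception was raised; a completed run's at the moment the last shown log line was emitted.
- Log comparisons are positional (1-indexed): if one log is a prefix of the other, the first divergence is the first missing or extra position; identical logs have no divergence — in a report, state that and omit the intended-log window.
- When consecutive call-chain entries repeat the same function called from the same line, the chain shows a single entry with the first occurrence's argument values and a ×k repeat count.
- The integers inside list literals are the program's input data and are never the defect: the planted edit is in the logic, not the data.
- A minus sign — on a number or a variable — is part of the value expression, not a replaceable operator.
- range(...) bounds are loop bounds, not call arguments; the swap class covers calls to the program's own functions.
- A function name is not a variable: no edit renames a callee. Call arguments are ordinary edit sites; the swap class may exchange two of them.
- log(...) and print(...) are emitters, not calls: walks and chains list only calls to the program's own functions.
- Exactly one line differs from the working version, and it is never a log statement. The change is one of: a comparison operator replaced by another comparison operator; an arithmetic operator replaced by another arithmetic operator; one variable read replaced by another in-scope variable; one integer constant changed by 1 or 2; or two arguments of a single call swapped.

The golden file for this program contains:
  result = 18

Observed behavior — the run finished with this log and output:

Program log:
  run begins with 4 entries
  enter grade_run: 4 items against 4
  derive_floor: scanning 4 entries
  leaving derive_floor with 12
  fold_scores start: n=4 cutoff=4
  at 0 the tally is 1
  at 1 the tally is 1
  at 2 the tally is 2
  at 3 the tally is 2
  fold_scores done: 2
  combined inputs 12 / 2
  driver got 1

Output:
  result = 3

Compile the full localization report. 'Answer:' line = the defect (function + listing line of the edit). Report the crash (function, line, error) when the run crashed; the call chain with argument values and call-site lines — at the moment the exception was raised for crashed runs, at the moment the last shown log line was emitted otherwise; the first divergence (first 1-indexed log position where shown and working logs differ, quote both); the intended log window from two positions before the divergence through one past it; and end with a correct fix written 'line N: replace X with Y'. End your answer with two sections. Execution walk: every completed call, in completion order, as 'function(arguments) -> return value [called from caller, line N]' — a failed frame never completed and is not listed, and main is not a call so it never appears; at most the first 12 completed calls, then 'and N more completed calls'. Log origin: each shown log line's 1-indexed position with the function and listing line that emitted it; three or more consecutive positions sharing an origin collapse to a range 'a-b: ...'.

Answer: the defect is in grade_run at line 32.
Core observation: The earliest visible damage is log position 12 — 'driver got 1' rather than the intended 'driver got 6'.
Call chain: main.
First divergence: at position 12 the run shows 'driver got 1' where the working version logs 'driver got 6'.
Intended log window:
  10: fold_scores done: 2
  11: combined inputs 12 / 2
  12: driver got 6
Execution walk:
  derive_floor([6, 4, 12, 1]) -> 12  [called from grade_run, line 28]
  fold_scores([6, 4, 12, 1], 4) -> 2  [called from grade_run, line 29]
  grade_run([6, 4, 12, 1], 4) -> 1  [called from main, line 38]
Origin of each log line:
  1 — main, line 37
  2 — grade_run, line 27
  3 — derive_floor, line 2
  4 — derive_floor, line 7
  5 — fold_scores, line 11
  6-9 — fold_scores, line 16
  10 — fold_scores, line 17
  11 — grade_run, line 30
  12 — main, line 39
A correct fix: line 32: replace `pos // pos` with `pos // floor`.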